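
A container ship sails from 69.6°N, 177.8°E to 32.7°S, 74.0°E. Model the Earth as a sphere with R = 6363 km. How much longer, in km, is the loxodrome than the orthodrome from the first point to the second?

Great circle: cos σ = sin φ₁ sin φ₂ + cos φ₁ cos φ₂ cos Δλ,  σ = 2.1850 rad → d_gc = 13903.3 km
Rhumb line: Δψ = -2.3197, q = Δφ/Δψ = 0.7697, d_rh = R√(Δφ²+q²Δλ²) = 14415.2 km
Excess = 14415.2 − 13903.3 = 511.9 ≈ 512 km

512 km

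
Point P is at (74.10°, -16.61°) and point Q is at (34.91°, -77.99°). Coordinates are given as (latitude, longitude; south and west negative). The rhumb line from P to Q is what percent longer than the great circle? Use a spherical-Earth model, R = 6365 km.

Great circle: σ = 0.8526 rad → d_gc = Rσ = 5427.0 km
Rhumb: Δφ = -0.6840, Δλ = -1.0713, Δψ = -1.3177, q = Δφ/Δψ = 0.5191 → d_rh = R√(Δφ²+q²Δλ²) = 5610.9 km
Excess = (5610.9 − 5427.0) / 5427.0 = 183.9 / 5427.0 = 3.39% ≈ 3.4%

3.4%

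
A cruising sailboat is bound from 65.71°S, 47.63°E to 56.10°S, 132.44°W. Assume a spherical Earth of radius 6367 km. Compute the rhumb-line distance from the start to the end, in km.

Δψ = ln[tan(π/4+φ₂/2)/tan(π/4+φ₁/2)] = +0.3480;  Δφ = +0.1677 rad,  Δλ = +3.1404 rad
q = Δφ/Δψ = 0.4820
d = R·√(Δφ² + q²Δλ²) = 6367·1.52285 = 9696 km

9696 km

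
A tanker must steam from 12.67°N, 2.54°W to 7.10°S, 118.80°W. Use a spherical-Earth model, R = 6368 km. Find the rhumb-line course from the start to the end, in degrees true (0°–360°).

260.3°

Δψ = ln[tan(π/4+φ₂/2)/tan(π/4+φ₁/2)] = -0.3472
Δλ = -2.0291 rad (taken the short way round)
course = atan2(Δλ, Δψ) = 260.29°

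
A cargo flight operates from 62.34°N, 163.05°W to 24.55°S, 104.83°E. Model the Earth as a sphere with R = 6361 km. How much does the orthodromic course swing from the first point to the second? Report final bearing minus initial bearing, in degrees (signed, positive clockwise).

At departure: θ₁ = atan2(sin Δλ cos φ₂, cos φ₁ sin φ₂ − sin φ₁ cos φ₂ cos Δλ) = 259.83°
At arrival: θ₂ = atan2(sin Δλ cos φ₁, −cos φ₂ sin φ₁ + sin φ₂ cos φ₁ cos Δλ) = 210.15°
Δθ = θ₂ − θ₁ = -49.7°

-49.7°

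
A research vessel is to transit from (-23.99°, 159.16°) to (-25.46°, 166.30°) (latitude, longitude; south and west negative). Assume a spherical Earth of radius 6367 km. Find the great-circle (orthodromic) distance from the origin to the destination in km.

Haversine: a = sin²(Δφ/2)+cos φ₁ cos φ₂ sin²(Δλ/2) = 0.00336;  σ = 2·atan2(√a,√(1−a))
σ = 6.649° → d = Rσ = 6367·0.11605 = 739 km

739 km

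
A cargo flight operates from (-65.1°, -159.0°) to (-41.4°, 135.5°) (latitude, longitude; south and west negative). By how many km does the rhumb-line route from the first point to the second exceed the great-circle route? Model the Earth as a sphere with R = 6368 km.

181 km

Great circle: cos σ = sin φ₁ sin φ₂ + cos φ₁ cos φ₂ cos Δλ,  σ = 0.7513 rad → d_gc = 4784.2 km
Rhumb line: Δψ = +0.7155, q = Δφ/Δψ = 0.5782, d_rh = R√(Δφ²+q²Δλ²) = 4965.2 km
Excess = 4965.2 − 4784.2 = 181.0 ≈ 181 km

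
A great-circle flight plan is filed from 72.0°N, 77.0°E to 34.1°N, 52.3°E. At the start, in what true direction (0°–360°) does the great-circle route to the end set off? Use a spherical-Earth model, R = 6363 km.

212.5°

N = sin Δλ·cos φ₂ = -0.3460;  D = cos φ₁ sin φ₂ − sin φ₁ cos φ₂ cos Δλ = -0.5422
initial course = atan2(N, D) = 212.54°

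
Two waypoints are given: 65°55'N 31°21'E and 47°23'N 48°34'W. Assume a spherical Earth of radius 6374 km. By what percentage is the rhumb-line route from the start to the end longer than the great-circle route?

Great circle: σ = 0.7667 rad → d_gc = Rσ = 4886.8 km
Rhumb: Δφ = -0.3235, Δλ = -1.3948, Δψ = -0.6035, q = Δφ/Δψ = 0.5360 → d_rh = R√(Δφ²+q²Δλ²) = 5192.1 km
Excess = (5192.1 − 4886.8) / 4886.8 = 305.3 / 4886.8 = 6.247% ≈ 6.2%

6.2%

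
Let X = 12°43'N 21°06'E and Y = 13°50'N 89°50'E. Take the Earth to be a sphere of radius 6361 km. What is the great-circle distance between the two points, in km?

cos σ = sin φ₁ sin φ₂ + cos φ₁ cos φ₂ cos Δλ
      = sin(12.72°)sin(13.83°) + cos(12.72°)cos(13.83°)cos(68.73°) = 0.3962
σ = 66.660° → d = Rσ = 6361·1.16344 = 7401 km

7401 km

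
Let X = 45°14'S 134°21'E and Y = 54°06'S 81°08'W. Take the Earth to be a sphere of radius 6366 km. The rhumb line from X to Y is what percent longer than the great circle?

Great circle: σ = 1.3296 rad → d_gc = Rσ = 8464.2 km
Rhumb: Δφ = -0.1548, Δλ = +2.5223, Δψ = -0.2400, q = Δφ/Δψ = 0.6448 → d_rh = R√(Δφ²+q²Δλ²) = 10400.1 km
Excess = (10400.1 − 8464.2) / 8464.2 = 1935.9 / 8464.2 = 22.87% ≈ 22.9%

22.9%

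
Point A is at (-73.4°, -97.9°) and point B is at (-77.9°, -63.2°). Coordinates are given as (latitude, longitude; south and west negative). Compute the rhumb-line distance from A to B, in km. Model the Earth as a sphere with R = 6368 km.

1072 km

Rhumb course C = atan2(Δλ, Δψ) with Δψ = ln[tan(π/4+φ₂/2)/tan(π/4+φ₁/2)] = -0.3195, Δλ = +0.6056 → C = 117.81°
d = R·|Δφ| / |cos C| = 6368·0.07854 / 0.46660 = 1072 km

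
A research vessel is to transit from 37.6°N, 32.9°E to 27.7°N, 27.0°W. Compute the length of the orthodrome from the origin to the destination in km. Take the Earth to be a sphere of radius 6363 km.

5614 km

cos σ = sin φ₁ sin φ₂ + cos φ₁ cos φ₂ cos Δλ
      = sin(37.60°)sin(27.70°) + cos(37.60°)cos(27.70°)cos(-59.90°) = 0.6354
σ = 50.548° → d = Rσ = 6363·0.88224 = 5614 km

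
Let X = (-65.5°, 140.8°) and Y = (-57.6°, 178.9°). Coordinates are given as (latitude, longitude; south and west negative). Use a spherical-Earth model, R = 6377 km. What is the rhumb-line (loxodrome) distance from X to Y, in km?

2192 km

Rhumb course C = atan2(Δλ, Δψ) with Δψ = ln[tan(π/4+φ₂/2)/tan(π/4+φ₁/2)] = +0.2912, Δλ = +0.6650 → C = 66.35°
d = R·|Δφ| / |cos C| = 6377·0.13788 / 0.40118 = 2192 km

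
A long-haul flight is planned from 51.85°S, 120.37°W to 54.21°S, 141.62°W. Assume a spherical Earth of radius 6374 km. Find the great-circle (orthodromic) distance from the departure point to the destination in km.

cos σ = sin φ₁ sin φ₂ + cos φ₁ cos φ₂ cos Δλ
      = sin(-51.85°)sin(-54.21°) + cos(-51.85°)cos(-54.21°)cos(-21.25°) = 0.9746
σ = 12.944° → d = Rσ = 6374·0.22592 = 1440 km

1440 km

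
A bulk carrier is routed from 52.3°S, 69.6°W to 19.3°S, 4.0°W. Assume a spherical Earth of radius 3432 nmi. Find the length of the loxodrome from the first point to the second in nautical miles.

Rhumb course C = atan2(Δλ, Δψ) with Δψ = ln[tan(π/4+φ₂/2)/tan(π/4+φ₁/2)] = +0.7313, Δλ = +1.1449 → C = 57.43°
d = R·|Δφ| / |cos C| = 3432·0.57596 / 0.53829 = 3672 nmi

3672 nmi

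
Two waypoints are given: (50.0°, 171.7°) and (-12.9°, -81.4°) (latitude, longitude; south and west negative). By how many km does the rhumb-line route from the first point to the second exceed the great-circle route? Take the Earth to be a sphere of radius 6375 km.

345 km

Great circle: cos σ = sin φ₁ sin φ₂ + cos φ₁ cos φ₂ cos Δλ,  σ = 1.9317 rad → d_gc = 12314.9 km
Rhumb line: Δψ = -1.2378, q = Δφ/Δψ = 0.8869, d_rh = R√(Δφ²+q²Δλ²) = 12659.8 km
Excess = 12659.8 − 12314.9 = 344.9 ≈ 345 km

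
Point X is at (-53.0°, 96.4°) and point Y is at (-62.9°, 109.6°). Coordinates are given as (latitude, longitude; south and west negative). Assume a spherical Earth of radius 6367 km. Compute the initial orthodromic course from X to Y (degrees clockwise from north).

N = sin Δλ·cos φ₂ = +0.1040;  D = cos φ₁ sin φ₂ − sin φ₁ cos φ₂ cos Δλ = -0.1815
initial course = atan2(N, D) = 150.19°

150.2°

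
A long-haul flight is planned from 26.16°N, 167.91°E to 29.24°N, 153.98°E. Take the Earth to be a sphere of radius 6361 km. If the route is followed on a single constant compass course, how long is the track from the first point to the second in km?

Δψ = ln[tan(π/4+φ₂/2)/tan(π/4+φ₁/2)] = +0.0607;  Δφ = +0.0538 rad,  Δλ = -0.2431 rad
q = Δφ/Δψ = 0.8852
d = R·√(Δφ² + q²Δλ²) = 6361·0.22183 = 1411 km

1411 km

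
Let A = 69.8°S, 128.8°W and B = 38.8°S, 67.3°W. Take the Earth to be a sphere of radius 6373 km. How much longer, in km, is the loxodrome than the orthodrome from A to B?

167 km

Great circle: cos σ = sin φ₁ sin φ₂ + cos φ₁ cos φ₂ cos Δλ,  σ = 0.7721 rad → d_gc = 4920.4 km
Rhumb line: Δψ = +0.9895, q = Δφ/Δψ = 0.5468, d_rh = R√(Δφ²+q²Δλ²) = 5087.4 km
Excess = 5087.4 − 4920.4 = 167.0 ≈ 167 km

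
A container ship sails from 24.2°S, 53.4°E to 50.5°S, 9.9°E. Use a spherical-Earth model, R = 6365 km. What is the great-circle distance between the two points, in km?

Haversine: a = sin²(Δφ/2)+cos φ₁ cos φ₂ sin²(Δλ/2) = 0.13142;  σ = 2·atan2(√a,√(1−a))
σ = 42.510° → d = Rσ = 6365·0.74195 = 4722 km

4722 km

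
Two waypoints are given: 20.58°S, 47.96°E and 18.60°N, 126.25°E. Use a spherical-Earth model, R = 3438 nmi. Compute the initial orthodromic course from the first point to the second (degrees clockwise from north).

N = sin Δλ·cos φ₂ = +0.9280;  D = cos φ₁ sin φ₂ − sin φ₁ cos φ₂ cos Δλ = +0.3662
initial course = atan2(N, D) = 68.47°

68.5°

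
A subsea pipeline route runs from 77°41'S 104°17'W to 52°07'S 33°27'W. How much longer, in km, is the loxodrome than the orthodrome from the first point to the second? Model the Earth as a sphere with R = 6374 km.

Great circle: cos σ = sin φ₁ sin φ₂ + cos φ₁ cos φ₂ cos Δλ,  σ = 0.6196 rad → d_gc = 3949.4 km
Rhumb line: Δψ = +1.1571, q = Δφ/Δψ = 0.3856, d_rh = R√(Δφ²+q²Δλ²) = 4162.3 km
Excess = 4162.3 − 3949.4 = 212.9 ≈ 213 km

213 km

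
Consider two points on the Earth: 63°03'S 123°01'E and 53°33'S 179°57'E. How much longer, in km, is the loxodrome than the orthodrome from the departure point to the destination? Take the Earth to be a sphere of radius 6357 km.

Great circle: cos σ = sin φ₁ sin φ₂ + cos φ₁ cos φ₂ cos Δλ,  σ = 0.5278 rad → d_gc = 3355.0 km
Rhumb line: Δψ = +0.3178, q = Δφ/Δψ = 0.5217, d_rh = R√(Δφ²+q²Δλ²) = 3459.9 km
Excess = 3459.9 − 3355.0 = 104.9 ≈ 105 km

105 km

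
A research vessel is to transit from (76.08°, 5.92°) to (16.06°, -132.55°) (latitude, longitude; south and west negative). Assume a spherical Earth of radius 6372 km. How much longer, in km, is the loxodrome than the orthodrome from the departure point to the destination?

1700 km

Great circle: cos σ = sin φ₁ sin φ₂ + cos φ₁ cos φ₂ cos Δλ,  σ = 1.4752 rad → d_gc = 9399.9 km
Rhumb line: Δψ = -1.8191, q = Δφ/Δψ = 0.5759, d_rh = R√(Δφ²+q²Δλ²) = 11099.5 km
Excess = 11099.5 − 9399.9 = 1699.6 ≈ 1700 km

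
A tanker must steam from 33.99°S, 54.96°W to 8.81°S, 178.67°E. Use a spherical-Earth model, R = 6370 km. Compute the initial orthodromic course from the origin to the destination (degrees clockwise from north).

240.3°

θ = atan2( sin Δλ·cos φ₂ ,  cos φ₁ sin φ₂ − sin φ₁ cos φ₂ cos Δλ )
  = atan2(-0.7957, -0.4546) = 240.26°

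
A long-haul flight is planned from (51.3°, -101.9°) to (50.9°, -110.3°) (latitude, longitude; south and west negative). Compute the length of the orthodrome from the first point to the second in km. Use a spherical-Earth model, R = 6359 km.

587 km

Haversine: a = sin²(Δφ/2)+cos φ₁ cos φ₂ sin²(Δλ/2) = 0.00213;  σ = 2·atan2(√a,√(1−a))
σ = 5.287° → d = Rσ = 6359·0.09228 = 587 km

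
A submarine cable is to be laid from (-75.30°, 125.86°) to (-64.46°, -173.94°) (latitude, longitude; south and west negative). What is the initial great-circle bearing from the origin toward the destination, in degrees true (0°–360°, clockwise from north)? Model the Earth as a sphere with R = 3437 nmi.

93.3°

θ = atan2( sin Δλ·cos φ₂ ,  cos φ₁ sin φ₂ − sin φ₁ cos φ₂ cos Δλ )
  = atan2(+0.3741, -0.0217) = 93.32°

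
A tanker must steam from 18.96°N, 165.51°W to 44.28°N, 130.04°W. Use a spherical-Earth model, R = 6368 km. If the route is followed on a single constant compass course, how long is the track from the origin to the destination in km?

4343 km

Rhumb course C = atan2(Δλ, Δψ) with Δψ = ln[tan(π/4+φ₂/2)/tan(π/4+φ₁/2)] = +0.5266, Δλ = +0.6191 → C = 49.62°
d = R·|Δφ| / |cos C| = 6368·0.44192 / 0.64792 = 4343 km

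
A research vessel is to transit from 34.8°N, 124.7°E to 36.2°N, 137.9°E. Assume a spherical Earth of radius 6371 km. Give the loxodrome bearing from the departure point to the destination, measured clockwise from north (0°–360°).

Meridional parts: M(φ₁)=+0.6486, M(φ₂)=+0.6786 → ΔM = +0.0300;  Δλ = +0.2304 rad
tan C = Δλ / ΔM = +7.6756 → C = 82.58°

82.6°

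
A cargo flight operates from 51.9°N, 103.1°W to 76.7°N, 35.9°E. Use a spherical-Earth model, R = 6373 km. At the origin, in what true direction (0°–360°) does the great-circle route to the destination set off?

θ = atan2( sin Δλ·cos φ₂ ,  cos φ₁ sin φ₂ − sin φ₁ cos φ₂ cos Δλ )
  = atan2(+0.1509, +0.7371) = 11.57°

11.6°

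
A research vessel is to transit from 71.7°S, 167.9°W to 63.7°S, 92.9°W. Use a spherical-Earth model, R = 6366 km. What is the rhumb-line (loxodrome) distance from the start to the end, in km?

Δψ = ln[tan(π/4+φ₂/2)/tan(π/4+φ₁/2)] = +0.3719;  Δφ = +0.1396 rad,  Δλ = +1.3090 rad
q = Δφ/Δψ = 0.3754
d = R·√(Δφ² + q²Δλ²) = 6366·0.51091 = 3252 km

3252 km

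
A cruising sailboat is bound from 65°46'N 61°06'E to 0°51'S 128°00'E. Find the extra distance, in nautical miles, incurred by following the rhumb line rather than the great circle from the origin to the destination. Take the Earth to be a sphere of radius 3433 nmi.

Great circle: cos σ = sin φ₁ sin φ₂ + cos φ₁ cos φ₂ cos Δλ,  σ = 1.4228 rad → d_gc = 4884.4 nmi
Rhumb line: Δψ = -1.5534, q = Δφ/Δψ = 0.7485, d_rh = R√(Δφ²+q²Δλ²) = 4993.3 nmi
Excess = 4993.3 − 4884.4 = 108.9 ≈ 109 nmi

109 nmi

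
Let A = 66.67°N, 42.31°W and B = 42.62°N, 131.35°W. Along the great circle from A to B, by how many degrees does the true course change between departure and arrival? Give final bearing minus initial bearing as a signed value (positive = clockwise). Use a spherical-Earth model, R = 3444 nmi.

-78.7°

At departure: θ₁ = atan2(sin Δλ cos φ₂, cos φ₁ sin φ₂ − sin φ₁ cos φ₂ cos Δλ) = 289.24°
At arrival: θ₂ = atan2(sin Δλ cos φ₁, −cos φ₂ sin φ₁ + sin φ₂ cos φ₁ cos Δλ) = 210.54°
Δθ = θ₂ − θ₁ = -78.7°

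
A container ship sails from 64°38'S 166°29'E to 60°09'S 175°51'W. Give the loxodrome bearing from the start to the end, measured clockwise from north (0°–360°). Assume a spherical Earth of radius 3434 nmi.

61.2°

Meridional parts: M(φ₁)=-1.4914, M(φ₂)=-1.3222 → ΔM = +0.1692;  Δλ = +0.3083 rad
tan C = Δλ / ΔM = +1.8223 → C = 61.24°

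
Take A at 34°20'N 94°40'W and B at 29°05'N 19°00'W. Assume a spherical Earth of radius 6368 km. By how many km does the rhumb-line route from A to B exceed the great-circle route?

Great circle: cos σ = sin φ₁ sin φ₂ + cos φ₁ cos φ₂ cos Δλ,  σ = 1.1009 rad → d_gc = 7010.44 km
Rhumb line: Δψ = -0.1078, q = Δφ/Δψ = 0.8502, d_rh = R√(Δφ²+q²Δλ²) = 7173.85 km
Excess = 7173.85 − 7010.44 = 163.41 ≈ 163 km

163 km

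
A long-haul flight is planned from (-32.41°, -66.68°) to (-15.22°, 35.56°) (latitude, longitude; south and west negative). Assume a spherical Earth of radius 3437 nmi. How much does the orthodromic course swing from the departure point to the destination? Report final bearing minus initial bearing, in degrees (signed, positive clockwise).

At departure: θ₁ = atan2(sin Δλ cos φ₂, cos φ₁ sin φ₂ − sin φ₁ cos φ₂ cos Δλ) = 109.36°
At arrival: θ₂ = atan2(sin Δλ cos φ₁, −cos φ₂ sin φ₁ + sin φ₂ cos φ₁ cos Δλ) = 55.64°
Δθ = θ₂ − θ₁ = -53.7°

-53.7°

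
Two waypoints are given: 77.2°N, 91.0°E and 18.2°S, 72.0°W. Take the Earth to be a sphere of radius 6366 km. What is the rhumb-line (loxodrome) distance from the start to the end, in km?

16018 km

Rhumb course C = atan2(Δλ, Δψ) with Δψ = ln[tan(π/4+φ₂/2)/tan(π/4+φ₁/2)] = -2.5109, Δλ = -2.8449 → C = 228.57°
d = R·|Δφ| / |cos C| = 6366·1.66504 / 0.66172 = 16018 km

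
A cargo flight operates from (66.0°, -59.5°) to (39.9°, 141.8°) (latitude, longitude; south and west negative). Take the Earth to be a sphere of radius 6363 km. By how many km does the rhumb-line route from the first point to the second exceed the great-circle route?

Great circle: cos σ = sin φ₁ sin φ₂ + cos φ₁ cos φ₂ cos Δλ,  σ = 1.2711 rad → d_gc = 8087.7 km
Rhumb line: Δψ = -0.7879, q = Δφ/Δψ = 0.5781, d_rh = R√(Δφ²+q²Δλ²) = 10593.8 km
Excess = 10593.8 − 8087.7 = 2506.1 ≈ 2506 km

2506 km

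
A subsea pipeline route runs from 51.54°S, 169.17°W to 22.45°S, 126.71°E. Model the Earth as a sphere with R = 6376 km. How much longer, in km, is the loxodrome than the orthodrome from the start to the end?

136 km

Great circle: cos σ = sin φ₁ sin φ₂ + cos φ₁ cos φ₂ cos Δλ,  σ = 0.9885 rad → d_gc = 6302.8 km
Rhumb line: Δψ = +0.6509, q = Δφ/Δψ = 0.7800, d_rh = R√(Δφ²+q²Δλ²) = 6438.5 km
Excess = 6438.5 − 6302.8 = 135.7 ≈ 136 km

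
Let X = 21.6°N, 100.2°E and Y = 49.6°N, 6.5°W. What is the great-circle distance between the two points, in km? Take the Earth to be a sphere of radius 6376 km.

Haversine: a = sin²(Δφ/2)+cos φ₁ cos φ₂ sin²(Δλ/2) = 0.44641;  σ = 2·atan2(√a,√(1−a))
σ = 83.847° → d = Rσ = 6376·1.46341 = 9331 km

9331 km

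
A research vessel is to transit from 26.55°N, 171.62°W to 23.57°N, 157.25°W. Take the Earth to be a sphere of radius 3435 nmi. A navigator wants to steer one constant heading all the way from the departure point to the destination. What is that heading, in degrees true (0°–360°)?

Δψ = ln[tan(π/4+φ₂/2)/tan(π/4+φ₁/2)] = -0.0574
Δλ = +0.2508 rad (taken the short way round)
course = atan2(Δλ, Δψ) = 102.90°

102.9°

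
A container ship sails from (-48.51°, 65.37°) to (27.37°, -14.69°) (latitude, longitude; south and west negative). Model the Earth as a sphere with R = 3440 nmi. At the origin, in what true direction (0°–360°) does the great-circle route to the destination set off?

N = sin Δλ·cos φ₂ = -0.8747;  D = cos φ₁ sin φ₂ − sin φ₁ cos φ₂ cos Δλ = +0.4194
initial course = atan2(N, D) = 295.62°

295.6°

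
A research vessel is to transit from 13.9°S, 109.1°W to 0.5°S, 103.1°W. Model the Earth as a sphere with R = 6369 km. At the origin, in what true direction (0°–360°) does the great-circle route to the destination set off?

N = sin Δλ·cos φ₂ = +0.1045;  D = cos φ₁ sin φ₂ − sin φ₁ cos φ₂ cos Δλ = +0.2304
initial course = atan2(N, D) = 24.40°

24.4°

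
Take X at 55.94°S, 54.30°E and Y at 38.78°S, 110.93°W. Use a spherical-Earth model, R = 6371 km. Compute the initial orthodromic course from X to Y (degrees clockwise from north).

θ = atan2( sin Δλ·cos φ₂ ,  cos φ₁ sin φ₂ − sin φ₁ cos φ₂ cos Δλ )
  = atan2(-0.1987, -0.9753) = 191.52°

191.5°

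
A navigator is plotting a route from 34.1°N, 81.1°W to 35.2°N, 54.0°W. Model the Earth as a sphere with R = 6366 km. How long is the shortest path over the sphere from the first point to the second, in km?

2472 km

cos σ = sin φ₁ sin φ₂ + cos φ₁ cos φ₂ cos Δλ
      = sin(34.10°)sin(35.20°) + cos(34.10°)cos(35.20°)cos(27.10°) = 0.9255
σ = 22.252° → d = Rσ = 6366·0.38837 = 2472 km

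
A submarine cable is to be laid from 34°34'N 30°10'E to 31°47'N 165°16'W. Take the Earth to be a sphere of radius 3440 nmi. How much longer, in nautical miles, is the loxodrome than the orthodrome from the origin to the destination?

Great circle: cos σ = sin φ₁ sin φ₂ + cos φ₁ cos φ₂ cos Δλ,  σ = 1.9562 rad → d_gc = 6729.2 nmi
Rhumb line: Δψ = -0.0580, q = Δφ/Δψ = 0.8369, d_rh = R√(Δφ²+q²Δλ²) = 8270.2 nmi
Excess = 8270.2 − 6729.2 = 1541.0 ≈ 1541 nmi

1541 nmi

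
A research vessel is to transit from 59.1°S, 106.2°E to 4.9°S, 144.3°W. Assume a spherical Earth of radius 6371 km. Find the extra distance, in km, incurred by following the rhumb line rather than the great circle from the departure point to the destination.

702 km

Great circle: cos σ = sin φ₁ sin φ₂ + cos φ₁ cos φ₂ cos Δλ,  σ = 1.6685 rad → d_gc = 10629.7 km
Rhumb line: Δψ = +1.2003, q = Δφ/Δψ = 0.7881, d_rh = R√(Δφ²+q²Δλ²) = 11331.3 km
Excess = 11331.3 − 10629.7 = 701.6 ≈ 702 km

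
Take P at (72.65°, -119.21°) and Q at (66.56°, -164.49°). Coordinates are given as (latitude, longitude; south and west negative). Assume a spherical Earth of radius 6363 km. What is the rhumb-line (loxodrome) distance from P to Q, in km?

1866 km

Rhumb course C = atan2(Δλ, Δψ) with Δψ = ln[tan(π/4+φ₂/2)/tan(π/4+φ₁/2)] = -0.3073, Δλ = -0.7903 → C = 248.75°
d = R·|Δφ| / |cos C| = 6363·0.10629 / 0.36237 = 1866 km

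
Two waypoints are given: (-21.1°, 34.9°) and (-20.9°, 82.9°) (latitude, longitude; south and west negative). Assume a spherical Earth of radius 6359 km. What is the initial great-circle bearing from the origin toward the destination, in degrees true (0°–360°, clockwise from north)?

θ = atan2( sin Δλ·cos φ₂ ,  cos φ₁ sin φ₂ − sin φ₁ cos φ₂ cos Δλ )
  = atan2(+0.6942, -0.1078) = 98.82°

98.8°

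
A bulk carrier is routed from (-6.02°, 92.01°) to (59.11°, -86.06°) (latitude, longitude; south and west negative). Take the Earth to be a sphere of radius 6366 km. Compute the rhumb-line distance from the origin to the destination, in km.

17708 km

Rhumb course C = atan2(Δλ, Δψ) with Δψ = ln[tan(π/4+φ₂/2)/tan(π/4+φ₁/2)] = +1.3916, Δλ = -3.1079 → C = 294.12°
d = R·|Δφ| / |cos C| = 6366·1.13673 / 0.40866 = 17708 km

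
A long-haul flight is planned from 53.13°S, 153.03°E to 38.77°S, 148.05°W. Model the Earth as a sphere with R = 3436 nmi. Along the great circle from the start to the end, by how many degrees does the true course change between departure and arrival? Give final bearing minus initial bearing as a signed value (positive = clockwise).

-44.5°

Initial bearing θ₁ = atan2(sin Δλ cos φ₂, cos φ₁ sin φ₂ − sin φ₁ cos φ₂ cos Δλ) = 94.60°
Final bearing θ₂ = (initial bearing from the destination back to the start) + 180° = 50.09°
Δθ = θ₂ − θ₁ = -44.5°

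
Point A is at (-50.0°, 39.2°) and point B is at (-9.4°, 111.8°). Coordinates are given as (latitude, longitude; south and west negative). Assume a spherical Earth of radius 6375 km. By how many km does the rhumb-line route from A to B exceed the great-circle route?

Great circle: cos σ = sin φ₁ sin φ₂ + cos φ₁ cos φ₂ cos Δλ,  σ = 1.2506 rad → d_gc = 7972.6 km
Rhumb line: Δψ = +0.8459, q = Δφ/Δψ = 0.8377, d_rh = R√(Δφ²+q²Δλ²) = 8136.2 km
Excess = 8136.2 − 7972.6 = 163.6 ≈ 164 km

164 km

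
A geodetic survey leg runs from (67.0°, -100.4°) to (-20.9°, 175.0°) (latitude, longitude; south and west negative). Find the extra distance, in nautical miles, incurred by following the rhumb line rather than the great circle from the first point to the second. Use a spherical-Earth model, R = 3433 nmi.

Great circle: cos σ = sin φ₁ sin φ₂ + cos φ₁ cos φ₂ cos Δλ,  σ = 1.8692 rad → d_gc = 6417.1 nmi
Rhumb line: Δψ = -1.9655, q = Δφ/Δψ = 0.7805, d_rh = R√(Δφ²+q²Δλ²) = 6587.3 nmi
Excess = 6587.3 − 6417.1 = 170.2 ≈ 170 nmi

170 nmi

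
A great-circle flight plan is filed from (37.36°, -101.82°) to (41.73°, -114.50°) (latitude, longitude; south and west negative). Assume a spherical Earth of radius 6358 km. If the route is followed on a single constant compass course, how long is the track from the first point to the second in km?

1188 km

Rhumb course C = atan2(Δλ, Δψ) with Δψ = ln[tan(π/4+φ₂/2)/tan(π/4+φ₁/2)] = +0.0990, Δλ = -0.2213 → C = 294.09°
d = R·|Δφ| / |cos C| = 6358·0.07627 / 0.40823 = 1188 km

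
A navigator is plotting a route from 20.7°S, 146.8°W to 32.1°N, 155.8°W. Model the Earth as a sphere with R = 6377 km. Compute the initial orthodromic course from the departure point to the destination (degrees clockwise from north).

N = sin Δλ·cos φ₂ = -0.1325;  D = cos φ₁ sin φ₂ − sin φ₁ cos φ₂ cos Δλ = +0.7928
initial course = atan2(N, D) = 350.51°

350.5°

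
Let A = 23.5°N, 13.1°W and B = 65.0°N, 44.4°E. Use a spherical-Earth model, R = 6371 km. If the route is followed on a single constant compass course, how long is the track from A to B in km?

Δψ = ln[tan(π/4+φ₂/2)/tan(π/4+φ₁/2)] = +1.0843;  Δφ = +0.7243 rad,  Δλ = +1.0036 rad
q = Δφ/Δψ = 0.6680
d = R·√(Δφ² + q²Δλ²) = 6371·0.98694 = 6288 km

6288 km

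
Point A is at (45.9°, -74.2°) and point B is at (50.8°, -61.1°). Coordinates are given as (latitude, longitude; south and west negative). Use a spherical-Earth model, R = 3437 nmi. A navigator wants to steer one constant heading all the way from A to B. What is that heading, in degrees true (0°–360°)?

Δψ = ln[tan(π/4+φ₂/2)/tan(π/4+φ₁/2)] = +0.1288
Δλ = +0.2286 rad (taken the short way round)
course = atan2(Δλ, Δψ) = 60.60°

60.6°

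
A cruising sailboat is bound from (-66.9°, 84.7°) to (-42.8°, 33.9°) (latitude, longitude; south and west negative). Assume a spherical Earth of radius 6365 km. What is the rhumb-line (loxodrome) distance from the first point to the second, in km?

Δψ = ln[tan(π/4+φ₂/2)/tan(π/4+φ₁/2)] = +0.7598;  Δφ = +0.4206 rad,  Δλ = -0.8866 rad
q = Δφ/Δψ = 0.5536
d = R·√(Δφ² + q²Δλ²) = 6365·0.64641 = 4114 km

4114 km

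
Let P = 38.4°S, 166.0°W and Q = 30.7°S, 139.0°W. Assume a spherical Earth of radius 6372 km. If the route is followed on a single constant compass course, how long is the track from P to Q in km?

Rhumb course C = atan2(Δλ, Δψ) with Δψ = ln[tan(π/4+φ₂/2)/tan(π/4+φ₁/2)] = +0.1634, Δλ = +0.4712 → C = 70.88°
d = R·|Δφ| / |cos C| = 6372·0.13439 / 0.32762 = 2614 km

2614 km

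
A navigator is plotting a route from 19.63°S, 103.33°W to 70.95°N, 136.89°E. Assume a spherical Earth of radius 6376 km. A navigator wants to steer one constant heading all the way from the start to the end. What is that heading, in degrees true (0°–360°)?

Δψ = ln[tan(π/4+φ₂/2)/tan(π/4+φ₁/2)] = +2.1345
Δλ = -2.0906 rad (taken the short way round)
course = atan2(Δλ, Δψ) = 315.60°

315.6°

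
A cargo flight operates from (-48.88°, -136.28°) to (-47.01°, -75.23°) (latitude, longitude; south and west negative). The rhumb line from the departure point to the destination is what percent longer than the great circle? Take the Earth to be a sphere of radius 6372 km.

2.8%

Great circle: σ = 0.6949 rad → d_gc = Rσ = 4428.1 km
Rhumb: Δφ = +0.0326, Δλ = +1.0655, Δψ = +0.0487, q = Δφ/Δψ = 0.6697 → d_rh = R√(Δφ²+q²Δλ²) = 4552.0 km
Excess = (4552.0 − 4428.1) / 4428.1 = 123.9 / 4428.1 = 2.80% ≈ 2.8%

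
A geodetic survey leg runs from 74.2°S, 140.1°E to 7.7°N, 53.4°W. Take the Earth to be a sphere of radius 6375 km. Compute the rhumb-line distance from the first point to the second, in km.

15511 km

Rhumb course C = atan2(Δλ, Δψ) with Δψ = ln[tan(π/4+φ₂/2)/tan(π/4+φ₁/2)] = +2.1098, Δλ = +2.9060 → C = 54.02°
d = R·|Δφ| / |cos C| = 6375·1.42942 / 0.58751 = 15511 km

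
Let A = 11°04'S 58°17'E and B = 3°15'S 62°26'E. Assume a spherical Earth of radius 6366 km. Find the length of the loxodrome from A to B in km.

981 km

Δψ = ln[tan(π/4+φ₂/2)/tan(π/4+φ₁/2)] = +0.1376;  Δφ = +0.1364 rad,  Δλ = +0.0724 rad
q = Δφ/Δψ = 0.9914
d = R·√(Δφ² + q²Δλ²) = 6366·0.15417 = 981 km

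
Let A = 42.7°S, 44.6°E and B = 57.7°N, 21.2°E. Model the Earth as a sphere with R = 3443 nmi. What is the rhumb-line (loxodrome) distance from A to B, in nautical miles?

Δψ = ln[tan(π/4+φ₂/2)/tan(π/4+φ₁/2)] = +2.0650;  Δφ = +1.7523 rad,  Δλ = -0.4084 rad
q = Δφ/Δψ = 0.8486
d = R·√(Δφ² + q²Δλ²) = 3443·1.78625 = 6150 nmi

6150 nmi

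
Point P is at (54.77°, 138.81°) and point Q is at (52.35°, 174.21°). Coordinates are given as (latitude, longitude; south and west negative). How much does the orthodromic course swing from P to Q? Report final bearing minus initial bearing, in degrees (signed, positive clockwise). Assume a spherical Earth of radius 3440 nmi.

+28.8°

At departure: θ₁ = atan2(sin Δλ cos φ₂, cos φ₁ sin φ₂ − sin φ₁ cos φ₂ cos Δλ) = 81.95°
At arrival: θ₂ = atan2(sin Δλ cos φ₁, −cos φ₂ sin φ₁ + sin φ₂ cos φ₁ cos Δλ) = 110.76°
Δθ = θ₂ − θ₁ = +28.8°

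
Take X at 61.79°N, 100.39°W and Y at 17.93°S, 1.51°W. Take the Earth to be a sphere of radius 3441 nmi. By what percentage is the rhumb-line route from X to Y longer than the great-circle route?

Great circle: σ = 1.9185 rad → d_gc = Rσ = 6601.5 nmi
Rhumb: Δφ = -1.3914, Δλ = +1.7258, Δψ = -1.6994, q = Δφ/Δψ = 0.8188 → d_rh = R√(Δφ²+q²Δλ²) = 6823.7 nmi
Excess = (6823.7 − 6601.5) / 6601.5 = 222.2 / 6601.5 = 3.37% ≈ 3.4%

3.4%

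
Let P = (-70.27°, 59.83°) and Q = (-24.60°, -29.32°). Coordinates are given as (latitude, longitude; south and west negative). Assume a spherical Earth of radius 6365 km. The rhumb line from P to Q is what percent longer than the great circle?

6.6%

Great circle: σ = 1.1632 rad → d_gc = Rσ = 7403.8 km
Rhumb: Δφ = +0.7971, Δλ = -1.5560, Δψ = +1.3061, q = Δφ/Δψ = 0.6103 → d_rh = R√(Δφ²+q²Δλ²) = 7891.2 km
Excess = (7891.2 − 7403.8) / 7403.8 = 487.4 / 7403.8 = 6.58% ≈ 6.6%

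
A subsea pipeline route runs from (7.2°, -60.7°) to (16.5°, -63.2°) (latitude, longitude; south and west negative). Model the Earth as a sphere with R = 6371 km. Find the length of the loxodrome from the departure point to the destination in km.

1069 km

Rhumb course C = atan2(Δλ, Δψ) with Δψ = ln[tan(π/4+φ₂/2)/tan(π/4+φ₁/2)] = +0.1660, Δλ = -0.0436 → C = 345.28°
d = R·|Δφ| / |cos C| = 6371·0.16232 / 0.96717 = 1069 km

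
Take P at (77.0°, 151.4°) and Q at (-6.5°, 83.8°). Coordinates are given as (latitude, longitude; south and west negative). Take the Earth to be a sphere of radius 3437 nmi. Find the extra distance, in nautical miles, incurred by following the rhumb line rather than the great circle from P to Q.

Great circle: cos σ = sin φ₁ sin φ₂ + cos φ₁ cos φ₂ cos Δλ,  σ = 1.5959 rad → d_gc = 5485.2 nmi
Rhumb line: Δψ = -2.2858, q = Δφ/Δψ = 0.6376, d_rh = R√(Δφ²+q²Δλ²) = 5636.8 nmi
Excess = 5636.8 − 5485.2 = 151.6 ≈ 152 nmi

152 nmi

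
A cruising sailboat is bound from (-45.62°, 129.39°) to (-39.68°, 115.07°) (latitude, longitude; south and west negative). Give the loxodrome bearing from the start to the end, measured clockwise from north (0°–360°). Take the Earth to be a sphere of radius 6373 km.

Meridional parts: M(φ₁)=-0.8968, M(φ₂)=-0.7556 → ΔM = +0.1411;  Δλ = -0.2499 rad
tan C = Δλ / ΔM = -1.7710 → C = 299.45°

299.5°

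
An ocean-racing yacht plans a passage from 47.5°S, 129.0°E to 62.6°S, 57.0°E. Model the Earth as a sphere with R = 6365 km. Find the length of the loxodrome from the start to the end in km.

Rhumb course C = atan2(Δλ, Δψ) with Δψ = ln[tan(π/4+φ₂/2)/tan(π/4+φ₁/2)] = -0.4670, Δλ = -1.2566 → C = 249.61°
d = R·|Δφ| / |cos C| = 6365·0.26354 / 0.34837 = 4815 km

4815 km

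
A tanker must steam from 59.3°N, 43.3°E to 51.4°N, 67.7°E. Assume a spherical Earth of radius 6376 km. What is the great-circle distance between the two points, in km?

1762 km

Haversine: a = sin²(Δφ/2)+cos φ₁ cos φ₂ sin²(Δλ/2) = 0.01897;  σ = 2·atan2(√a,√(1−a))
σ = 15.833° → d = Rσ = 6376·0.27634 = 1762 km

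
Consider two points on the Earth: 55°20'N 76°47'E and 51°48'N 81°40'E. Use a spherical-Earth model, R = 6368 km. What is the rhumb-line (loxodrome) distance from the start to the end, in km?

508 km

Δψ = ln[tan(π/4+φ₂/2)/tan(π/4+φ₁/2)] = -0.1039;  Δφ = -0.0617 rad,  Δλ = +0.0852 rad
q = Δφ/Δψ = 0.5934
d = R·√(Δφ² + q²Δλ²) = 6368·0.07976 = 508 km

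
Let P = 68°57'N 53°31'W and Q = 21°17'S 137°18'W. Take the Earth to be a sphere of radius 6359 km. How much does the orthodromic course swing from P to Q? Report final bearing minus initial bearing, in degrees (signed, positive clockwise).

-54.4°

Initial bearing θ₁ = atan2(sin Δλ cos φ₂, cos φ₁ sin φ₂ − sin φ₁ cos φ₂ cos Δλ) = 256.37°
Final bearing θ₂ = (initial bearing from the destination back to the start) + 180° = 202.00°
Δθ = θ₂ − θ₁ = -54.4°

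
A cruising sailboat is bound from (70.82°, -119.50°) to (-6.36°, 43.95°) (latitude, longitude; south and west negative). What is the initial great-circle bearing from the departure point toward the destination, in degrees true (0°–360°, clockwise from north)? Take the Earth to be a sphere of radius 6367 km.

N = sin Δλ·cos φ₂ = +0.2831;  D = cos φ₁ sin φ₂ − sin φ₁ cos φ₂ cos Δλ = +0.8634
initial course = atan2(N, D) = 18.15°

18.2°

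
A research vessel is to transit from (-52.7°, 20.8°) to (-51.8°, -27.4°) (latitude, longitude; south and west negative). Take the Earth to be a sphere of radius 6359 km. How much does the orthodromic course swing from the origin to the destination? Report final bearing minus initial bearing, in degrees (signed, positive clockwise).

+39.0°

At departure: θ₁ = atan2(sin Δλ cos φ₂, cos φ₁ sin φ₂ − sin φ₁ cos φ₂ cos Δλ) = 252.16°
At arrival: θ₂ = atan2(sin Δλ cos φ₁, −cos φ₂ sin φ₁ + sin φ₂ cos φ₁ cos Δλ) = 291.12°
Δθ = θ₂ − θ₁ = +39.0°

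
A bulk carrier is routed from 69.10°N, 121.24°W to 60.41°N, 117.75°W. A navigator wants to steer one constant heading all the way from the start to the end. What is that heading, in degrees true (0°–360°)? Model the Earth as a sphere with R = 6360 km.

Δψ = ln[tan(π/4+φ₂/2)/tan(π/4+φ₁/2)] = -0.3591
Δλ = +0.0609 rad (taken the short way round)
course = atan2(Δλ, Δψ) = 170.37°

170.4°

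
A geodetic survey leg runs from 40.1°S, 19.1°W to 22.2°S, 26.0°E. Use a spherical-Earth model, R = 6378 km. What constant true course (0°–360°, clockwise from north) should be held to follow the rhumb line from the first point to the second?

65.0°

Δψ = ln[tan(π/4+φ₂/2)/tan(π/4+φ₁/2)] = +0.3677
Δλ = +0.7871 rad (taken the short way round)
course = atan2(Δλ, Δψ) = 64.96°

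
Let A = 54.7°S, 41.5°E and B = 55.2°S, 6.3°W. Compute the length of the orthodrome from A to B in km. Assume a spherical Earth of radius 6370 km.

2992 km

cos σ = sin φ₁ sin φ₂ + cos φ₁ cos φ₂ cos Δλ
      = sin(-54.70°)sin(-55.20°) + cos(-54.70°)cos(-55.20°)cos(-47.80°) = 0.8917
σ = 26.913° → d = Rσ = 6370·0.46971 = 2992 km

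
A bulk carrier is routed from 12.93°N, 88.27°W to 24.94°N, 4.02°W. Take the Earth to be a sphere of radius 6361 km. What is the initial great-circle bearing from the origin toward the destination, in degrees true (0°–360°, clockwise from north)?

N = sin Δλ·cos φ₂ = +0.9022;  D = cos φ₁ sin φ₂ − sin φ₁ cos φ₂ cos Δλ = +0.3906
initial course = atan2(N, D) = 66.59°

66.6°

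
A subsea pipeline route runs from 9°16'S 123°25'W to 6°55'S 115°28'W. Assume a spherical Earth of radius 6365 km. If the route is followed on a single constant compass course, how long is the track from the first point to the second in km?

Δψ = ln[tan(π/4+φ₂/2)/tan(π/4+φ₁/2)] = +0.0414;  Δφ = +0.0410 rad,  Δλ = +0.1388 rad
q = Δφ/Δψ = 0.9900
d = R·√(Δφ² + q²Δλ²) = 6365·0.14335 = 912 km

912 km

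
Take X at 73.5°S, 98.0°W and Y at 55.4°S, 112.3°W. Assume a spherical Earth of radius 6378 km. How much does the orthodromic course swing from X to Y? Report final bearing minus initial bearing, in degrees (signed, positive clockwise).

+13.1°

Initial bearing θ₁ = atan2(sin Δλ cos φ₂, cos φ₁ sin φ₂ − sin φ₁ cos φ₂ cos Δλ) = 334.48°
Final bearing θ₂ = (initial bearing from the destination back to the start) + 180° = 347.56°
Δθ = θ₂ − θ₁ = +13.1°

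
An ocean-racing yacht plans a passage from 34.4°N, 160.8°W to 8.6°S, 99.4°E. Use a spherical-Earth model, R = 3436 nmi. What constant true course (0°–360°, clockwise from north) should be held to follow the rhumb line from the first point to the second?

245.6°

Meridional parts: M(φ₁)=+0.6401, M(φ₂)=-0.1507 → ΔM = -0.7908;  Δλ = -1.7418 rad
tan C = Δλ / ΔM = +2.2027 → C = 245.58°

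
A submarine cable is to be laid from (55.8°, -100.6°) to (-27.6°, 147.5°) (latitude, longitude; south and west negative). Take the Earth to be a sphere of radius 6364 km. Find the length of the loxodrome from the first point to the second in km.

Rhumb course C = atan2(Δλ, Δψ) with Δψ = ln[tan(π/4+φ₂/2)/tan(π/4+φ₁/2)] = -1.6803, Δλ = -1.9530 → C = 229.29°
d = R·|Δφ| / |cos C| = 6364·1.45560 / 0.65220 = 14203 km

14203 km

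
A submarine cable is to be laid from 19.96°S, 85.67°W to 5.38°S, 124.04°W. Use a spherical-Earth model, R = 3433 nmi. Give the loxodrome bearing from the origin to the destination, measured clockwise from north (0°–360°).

291.3°

Meridional parts: M(φ₁)=-0.3556, M(φ₂)=-0.0940 → ΔM = +0.2616;  Δλ = -0.6697 rad
tan C = Δλ / ΔM = -2.5600 → C = 291.34°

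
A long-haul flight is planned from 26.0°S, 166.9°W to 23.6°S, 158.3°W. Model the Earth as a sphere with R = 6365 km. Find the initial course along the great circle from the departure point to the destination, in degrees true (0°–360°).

N = sin Δλ·cos φ₂ = +0.1370;  D = cos φ₁ sin φ₂ − sin φ₁ cos φ₂ cos Δλ = +0.0374
initial course = atan2(N, D) = 74.75°

74.7°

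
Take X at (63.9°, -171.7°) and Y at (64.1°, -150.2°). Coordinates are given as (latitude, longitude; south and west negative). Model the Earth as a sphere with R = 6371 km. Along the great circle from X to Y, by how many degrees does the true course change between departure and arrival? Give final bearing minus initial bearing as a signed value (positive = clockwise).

+19.4°

Initial bearing θ₁ = atan2(sin Δλ cos φ₂, cos φ₁ sin φ₂ − sin φ₁ cos φ₂ cos Δλ) = 79.11°
Final bearing θ₂ = (initial bearing from the destination back to the start) + 180° = 98.48°
Δθ = θ₂ − θ₁ = +19.4°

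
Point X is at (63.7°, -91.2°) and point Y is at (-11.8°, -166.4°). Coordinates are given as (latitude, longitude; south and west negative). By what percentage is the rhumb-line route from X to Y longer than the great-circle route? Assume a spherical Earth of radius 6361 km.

Great circle: σ = 1.6434 rad → d_gc = Rσ = 10453.7 km
Rhumb: Δφ = -1.3177, Δλ = -1.3125, Δψ = -1.6614, q = Δφ/Δψ = 0.7931 → d_rh = R√(Δφ²+q²Δλ²) = 10681.9 km
Excess = (10681.9 − 10453.7) / 10453.7 = 228.2 / 10453.7 = 2.18% ≈ 2.2%

2.2%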